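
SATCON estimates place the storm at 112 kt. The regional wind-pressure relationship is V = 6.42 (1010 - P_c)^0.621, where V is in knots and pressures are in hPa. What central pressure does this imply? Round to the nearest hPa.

910 hPa

ΔP = (V / 6.42)^(1/0.621) = (112/6.42)^1.610.
112/6.42 = 17.445; 17.445^1.610 ≈ 99.88 hPa.
P_c = 1010 − 99.88 = 910.12 ≈ 910 hPa.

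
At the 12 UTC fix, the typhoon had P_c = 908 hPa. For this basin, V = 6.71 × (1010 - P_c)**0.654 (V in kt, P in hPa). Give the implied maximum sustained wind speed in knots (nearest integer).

138 kt

ΔP = 1010 − 908 = 102 hPa.
102^0.654 ≈ 20.588.
V ≈ 6.71 × 20.588 ≈ 138.1 kt.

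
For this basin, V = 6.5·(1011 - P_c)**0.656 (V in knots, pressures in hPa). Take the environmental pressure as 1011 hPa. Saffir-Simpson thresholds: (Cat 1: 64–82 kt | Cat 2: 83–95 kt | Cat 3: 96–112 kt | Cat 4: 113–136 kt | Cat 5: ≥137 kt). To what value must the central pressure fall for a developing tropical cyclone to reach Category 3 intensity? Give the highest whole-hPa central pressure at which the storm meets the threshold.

950 hPa

Category 3 begins at V = 96 kt.
Required ΔP = (96/6.5)^(1/0.656) = 14.769^1.524 ≈ 60.61 hPa.
P_c ≤ 1011 − 60.61 = 950.39, so the highest integer P_c is 950 hPa.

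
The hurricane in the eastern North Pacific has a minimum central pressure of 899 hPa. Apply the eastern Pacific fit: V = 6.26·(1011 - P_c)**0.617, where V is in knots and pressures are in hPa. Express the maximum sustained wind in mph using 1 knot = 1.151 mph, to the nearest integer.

132 mph

ΔP = 1011 − 899 = 112 hPa.
V ≈ 6.26 × 112^0.617 = 6.26 × 18.381 ≈ 115.065 kt.
115.065 × 1.151 ≈ 132.44 mph → 132 mph.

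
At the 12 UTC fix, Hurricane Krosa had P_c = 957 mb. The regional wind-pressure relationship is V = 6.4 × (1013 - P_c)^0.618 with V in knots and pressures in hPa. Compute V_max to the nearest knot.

77 kt

ΔP = 1013 − 957 = 56 mb.
56^0.618 ≈ 12.033.
V ≈ 6.4 × 12.033 ≈ 77.0 kt.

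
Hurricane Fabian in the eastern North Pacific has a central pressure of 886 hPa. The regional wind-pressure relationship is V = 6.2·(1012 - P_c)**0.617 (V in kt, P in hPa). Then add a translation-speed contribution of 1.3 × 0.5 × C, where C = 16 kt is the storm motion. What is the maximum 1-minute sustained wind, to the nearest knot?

133 kt

ΔP = 1012 − 886 = 126 hPa.
126^0.617 ≈ 19.766.
V ≈ 6.2 × 19.766 ≈ 122.6 kt.
Translation term: 1.3 × 0.5 × 16 = 10.4 kt.
Corrected V ≈ 133 kt → 133 kt.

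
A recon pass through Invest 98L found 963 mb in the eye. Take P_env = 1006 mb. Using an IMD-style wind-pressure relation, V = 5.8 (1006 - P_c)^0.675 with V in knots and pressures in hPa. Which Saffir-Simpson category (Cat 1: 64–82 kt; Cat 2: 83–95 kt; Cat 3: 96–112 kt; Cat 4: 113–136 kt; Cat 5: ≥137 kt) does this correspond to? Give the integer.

ΔP = 1006 − 963 = 43 mb.
V ≈ 5.8 × 43^0.675 = 5.8 × 12.66 ≈ 73 kt.
73 kt falls in the Category 1 band.

1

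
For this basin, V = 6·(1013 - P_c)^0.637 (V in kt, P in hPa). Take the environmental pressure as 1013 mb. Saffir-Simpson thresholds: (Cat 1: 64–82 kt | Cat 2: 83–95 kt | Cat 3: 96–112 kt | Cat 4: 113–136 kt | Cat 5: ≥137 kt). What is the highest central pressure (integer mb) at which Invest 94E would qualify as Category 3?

Category 3 begins at V = 96 kt.
Required ΔP = (96/6)^(1/0.637) = 16.000^1.570 ≈ 77.68 mb.
P_c ≤ 1013 − 77.68 = 935.32, so the highest integer P_c is 935 mb.

935 mb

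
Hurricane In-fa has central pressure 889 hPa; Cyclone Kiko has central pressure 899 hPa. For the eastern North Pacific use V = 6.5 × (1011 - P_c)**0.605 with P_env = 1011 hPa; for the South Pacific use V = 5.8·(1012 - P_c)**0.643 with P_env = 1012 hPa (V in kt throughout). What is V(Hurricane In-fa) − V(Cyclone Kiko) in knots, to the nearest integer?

-2 kt

Hurricane In-fa: ΔP = 122; V ≈ 6.5 × 122^0.605 ≈ 118.89 kt.
Cyclone Kiko: ΔP = 113; V ≈ 5.8 × 113^0.643 ≈ 121.22 kt.
Difference ≈ 118.89 − 121.22 = -2.33 → -2 kt.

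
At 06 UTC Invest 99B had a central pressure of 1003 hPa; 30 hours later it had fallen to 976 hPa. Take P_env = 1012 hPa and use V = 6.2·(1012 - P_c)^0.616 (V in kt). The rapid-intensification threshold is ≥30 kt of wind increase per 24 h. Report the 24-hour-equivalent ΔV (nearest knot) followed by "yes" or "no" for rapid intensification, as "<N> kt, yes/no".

V₁: ΔP = 9, V ≈ 6.2 × 9^0.616 ≈ 24.00 kt.
V₂: ΔP = 36, V ≈ 6.2 × 36^0.616 ≈ 56.37 kt.
ΔV over 30 h = 32.37 kt → 24 h equivalent = 32.37 × 24/30 ≈ 25.90 kt.
26 kt < 30 kt ⇒ not rapid intensification.

26 kt, no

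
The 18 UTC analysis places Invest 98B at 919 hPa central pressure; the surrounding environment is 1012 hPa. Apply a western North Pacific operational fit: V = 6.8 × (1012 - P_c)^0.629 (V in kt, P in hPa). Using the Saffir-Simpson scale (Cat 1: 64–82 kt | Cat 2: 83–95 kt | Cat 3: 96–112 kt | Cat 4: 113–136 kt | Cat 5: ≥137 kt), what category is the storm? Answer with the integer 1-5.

ΔP = 1012 − 919 = 93 hPa.
V ≈ 6.8 × 93^0.629 = 6.8 × 17.31 ≈ 118 kt.
118 kt falls in the Category 4 band.

4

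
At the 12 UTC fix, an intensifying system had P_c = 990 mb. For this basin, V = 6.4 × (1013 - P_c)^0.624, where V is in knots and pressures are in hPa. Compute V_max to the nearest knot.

ΔP = 1013 − 990 = 23 mb.
23^0.624 ≈ 7.075.
V ≈ 6.4 × 7.075 ≈ 45.3 kt.

45 kt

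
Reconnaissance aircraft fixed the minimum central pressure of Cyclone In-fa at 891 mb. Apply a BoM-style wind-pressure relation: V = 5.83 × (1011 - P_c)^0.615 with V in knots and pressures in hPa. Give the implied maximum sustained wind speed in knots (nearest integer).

111 kt

ΔP = 1011 − 891 = 120 mb.
120^0.615 ≈ 18.998.
V ≈ 5.83 × 18.998 ≈ 110.8 kt.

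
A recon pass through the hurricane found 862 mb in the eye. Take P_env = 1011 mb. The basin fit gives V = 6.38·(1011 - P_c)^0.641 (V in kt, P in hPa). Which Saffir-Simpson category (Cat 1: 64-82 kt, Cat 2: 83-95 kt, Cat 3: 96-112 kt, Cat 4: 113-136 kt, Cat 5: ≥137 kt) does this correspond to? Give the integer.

ΔP = 1011 − 862 = 149 mb.
V ≈ 6.38 × 149^0.641 = 6.38 × 24.72 ≈ 158 kt.
158 kt falls in the Category 5 band.

5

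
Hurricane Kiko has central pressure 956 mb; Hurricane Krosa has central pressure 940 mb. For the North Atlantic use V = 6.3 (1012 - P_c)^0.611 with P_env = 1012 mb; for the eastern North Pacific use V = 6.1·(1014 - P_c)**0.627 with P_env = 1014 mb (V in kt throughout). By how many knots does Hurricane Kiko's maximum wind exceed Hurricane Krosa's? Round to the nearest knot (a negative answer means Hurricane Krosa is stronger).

-17 kt

Hurricane Kiko: ΔP = 56; V ≈ 6.3 × 56^0.611 ≈ 73.70 kt.
Hurricane Krosa: ΔP = 74; V ≈ 6.1 × 74^0.627 ≈ 90.64 kt.
Difference ≈ 73.70 − 90.64 = -16.94 → -17 kt.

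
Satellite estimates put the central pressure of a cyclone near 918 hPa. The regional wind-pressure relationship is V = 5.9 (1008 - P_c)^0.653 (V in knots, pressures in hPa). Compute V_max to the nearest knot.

111 kt

ΔP = 1008 − 918 = 90 hPa.
90^0.653 ≈ 18.885.
V ≈ 5.9 × 18.885 ≈ 111.4 kt.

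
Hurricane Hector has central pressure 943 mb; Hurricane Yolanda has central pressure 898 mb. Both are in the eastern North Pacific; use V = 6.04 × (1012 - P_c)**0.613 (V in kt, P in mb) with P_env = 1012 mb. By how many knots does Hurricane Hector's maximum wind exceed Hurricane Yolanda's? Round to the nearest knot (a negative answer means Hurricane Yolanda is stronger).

-29 kt

Hurricane Hector: ΔP = 69; V ≈ 6.04 × 69^0.613 ≈ 80.96 kt.
Hurricane Yolanda: ΔP = 114; V ≈ 6.04 × 114^0.613 ≈ 110.13 kt.
Difference ≈ 80.96 − 110.13 = -29.17 → -29 kt.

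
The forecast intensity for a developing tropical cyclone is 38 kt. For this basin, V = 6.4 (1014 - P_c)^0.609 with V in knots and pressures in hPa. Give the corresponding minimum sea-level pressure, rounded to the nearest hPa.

ΔP = (V / 6.4)^(1/0.609) = (38/6.4)^1.642.
38/6.4 = 5.938; 5.938^1.642 ≈ 18.63 hPa.
P_c = 1014 − 18.63 = 995.37 ≈ 995 hPa.

995 hPa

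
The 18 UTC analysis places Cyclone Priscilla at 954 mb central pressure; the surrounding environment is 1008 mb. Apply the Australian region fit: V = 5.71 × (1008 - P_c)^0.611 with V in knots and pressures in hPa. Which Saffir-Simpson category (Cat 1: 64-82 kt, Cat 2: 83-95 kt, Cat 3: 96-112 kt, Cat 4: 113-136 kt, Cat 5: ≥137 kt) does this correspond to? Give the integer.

ΔP = 1008 − 954 = 54 mb.
V ≈ 5.71 × 54^0.611 = 5.71 × 11.44 ≈ 65 kt.
65 kt falls in the Category 1 band.

1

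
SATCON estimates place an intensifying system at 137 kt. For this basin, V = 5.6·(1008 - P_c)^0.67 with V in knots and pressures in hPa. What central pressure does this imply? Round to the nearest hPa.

ΔP = (V / 5.6)^(1/0.67) = (137/5.6)^1.493.
137/5.6 = 24.464; 24.464^1.493 ≈ 118.15 hPa.
P_c = 1008 − 118.15 = 889.85 ≈ 890 hPa.

890 hPa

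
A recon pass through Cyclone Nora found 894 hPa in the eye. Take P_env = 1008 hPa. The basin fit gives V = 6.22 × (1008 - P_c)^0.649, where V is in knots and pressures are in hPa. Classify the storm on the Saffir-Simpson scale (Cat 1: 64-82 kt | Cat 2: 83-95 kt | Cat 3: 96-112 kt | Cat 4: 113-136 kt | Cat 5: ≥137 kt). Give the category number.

4

ΔP = 1008 − 894 = 114 hPa.
V ≈ 6.22 × 114^0.649 = 6.22 × 21.62 ≈ 134 kt.
134 kt falls in the Category 4 band.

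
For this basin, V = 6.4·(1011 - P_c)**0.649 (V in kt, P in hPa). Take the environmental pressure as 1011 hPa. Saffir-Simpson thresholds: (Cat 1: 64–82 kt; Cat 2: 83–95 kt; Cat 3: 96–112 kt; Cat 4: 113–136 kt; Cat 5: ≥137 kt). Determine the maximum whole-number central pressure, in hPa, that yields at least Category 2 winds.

959 hPa

Category 2 begins at V = 83 kt.
Required ΔP = (83/6.4)^(1/0.649) = 12.969^1.541 ≈ 51.85 hPa.
P_c ≤ 1011 − 51.85 = 959.15, so the highest integer P_c is 959 hPa.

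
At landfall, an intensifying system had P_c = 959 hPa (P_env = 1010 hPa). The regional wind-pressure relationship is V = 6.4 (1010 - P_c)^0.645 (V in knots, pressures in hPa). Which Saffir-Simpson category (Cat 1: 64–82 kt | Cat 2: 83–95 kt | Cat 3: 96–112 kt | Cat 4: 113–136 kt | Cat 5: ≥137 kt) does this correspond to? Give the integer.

ΔP = 1010 − 959 = 51 hPa.
V ≈ 6.4 × 51^0.645 = 6.4 × 12.63 ≈ 81 kt.
81 kt falls in the Category 1 band.

1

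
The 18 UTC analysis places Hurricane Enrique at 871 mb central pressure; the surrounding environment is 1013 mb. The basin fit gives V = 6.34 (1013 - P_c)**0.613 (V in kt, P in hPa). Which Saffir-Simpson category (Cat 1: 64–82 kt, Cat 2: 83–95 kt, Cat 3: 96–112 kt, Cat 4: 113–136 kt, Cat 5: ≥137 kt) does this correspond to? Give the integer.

4

ΔP = 1013 − 871 = 142 mb.
V ≈ 6.34 × 142^0.613 = 6.34 × 20.86 ≈ 132 kt.
132 kt falls in the Category 4 band.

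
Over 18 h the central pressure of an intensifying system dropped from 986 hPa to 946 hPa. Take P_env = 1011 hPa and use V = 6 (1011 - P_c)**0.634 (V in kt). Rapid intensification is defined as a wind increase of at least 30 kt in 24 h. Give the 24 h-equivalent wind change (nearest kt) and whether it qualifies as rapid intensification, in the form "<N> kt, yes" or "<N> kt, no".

51 kt, yes

V₁: ΔP = 25, V ≈ 6 × 25^0.634 ≈ 46.18 kt.
V₂: ΔP = 65, V ≈ 6 × 65^0.634 ≈ 84.63 kt.
ΔV over 18 h = 38.45 kt → 24 h equivalent = 38.45 × 24/18 ≈ 51.27 kt.
51 kt ≥ 30 kt ⇒ rapid intensification.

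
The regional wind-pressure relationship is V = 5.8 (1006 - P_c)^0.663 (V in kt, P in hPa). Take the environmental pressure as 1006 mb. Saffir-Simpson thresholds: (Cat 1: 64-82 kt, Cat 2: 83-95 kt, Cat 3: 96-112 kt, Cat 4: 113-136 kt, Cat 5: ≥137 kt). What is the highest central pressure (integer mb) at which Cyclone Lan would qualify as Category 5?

888 mb

Category 5 begins at V = 137 kt.
Required ΔP = (137/5.8)^(1/0.663) = 23.621^1.508 ≈ 117.85 mb.
P_c ≤ 1006 − 117.85 = 888.15, so the highest integer P_c is 888 mb.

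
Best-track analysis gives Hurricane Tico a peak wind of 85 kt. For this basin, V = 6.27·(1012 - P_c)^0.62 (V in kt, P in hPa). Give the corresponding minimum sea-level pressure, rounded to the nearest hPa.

945 hPa

ΔP = (V / 6.27)^(1/0.62) = (85/6.27)^1.613.
85/6.27 = 13.557; 13.557^1.613 ≈ 67.00 hPa.
P_c = 1012 − 67.00 = 945.00 ≈ 945 hPa.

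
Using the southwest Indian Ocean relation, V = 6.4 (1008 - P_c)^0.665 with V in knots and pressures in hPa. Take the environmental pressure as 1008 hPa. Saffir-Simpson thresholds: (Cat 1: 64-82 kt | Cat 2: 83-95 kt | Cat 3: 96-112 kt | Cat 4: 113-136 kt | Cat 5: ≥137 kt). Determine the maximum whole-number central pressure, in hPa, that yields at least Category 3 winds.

Category 3 begins at V = 96 kt.
Required ΔP = (96/6.4)^(1/0.665) = 15.000^1.504 ≈ 58.69 hPa.
P_c ≤ 1008 − 58.69 = 949.31, so the highest integer P_c is 949 hPa.

949 hPa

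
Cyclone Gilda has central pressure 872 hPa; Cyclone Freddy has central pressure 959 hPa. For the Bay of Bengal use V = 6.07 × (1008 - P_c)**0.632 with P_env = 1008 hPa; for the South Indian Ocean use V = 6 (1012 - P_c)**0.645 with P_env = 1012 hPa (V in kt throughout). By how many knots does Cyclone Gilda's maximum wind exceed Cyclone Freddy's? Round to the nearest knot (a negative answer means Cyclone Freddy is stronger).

58 kt

Cyclone Gilda: ΔP = 136; V ≈ 6.07 × 136^0.632 ≈ 135.39 kt.
Cyclone Freddy: ΔP = 53; V ≈ 6 × 53^0.645 ≈ 77.68 kt.
Difference ≈ 135.39 − 77.68 = 57.71 → 58 kt.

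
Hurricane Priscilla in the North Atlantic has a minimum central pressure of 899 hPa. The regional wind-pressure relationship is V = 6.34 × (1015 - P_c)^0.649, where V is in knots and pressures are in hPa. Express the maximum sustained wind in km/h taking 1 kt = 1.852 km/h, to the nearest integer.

ΔP = 1015 − 899 = 116 hPa.
V ≈ 6.34 × 116^0.649 = 6.34 × 21.869 ≈ 138.651 kt.
138.651 × 1.852 ≈ 256.78 km/h → 257 km/h.

257 km/h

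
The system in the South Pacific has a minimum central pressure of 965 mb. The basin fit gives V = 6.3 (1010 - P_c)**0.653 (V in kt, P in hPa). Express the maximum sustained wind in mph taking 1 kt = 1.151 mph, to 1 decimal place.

ΔP = 1010 − 965 = 45 mb.
V ≈ 6.3 × 45^0.653 = 6.3 × 12.010 ≈ 75.664 kt.
75.664 × 1.151 ≈ 87.09 mph → 87.1 mph.

87.1 mph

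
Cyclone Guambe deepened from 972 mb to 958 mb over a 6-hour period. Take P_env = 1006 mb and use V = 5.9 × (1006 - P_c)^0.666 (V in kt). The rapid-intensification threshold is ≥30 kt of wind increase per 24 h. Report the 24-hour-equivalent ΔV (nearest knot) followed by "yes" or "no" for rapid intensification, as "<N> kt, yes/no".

V₁: ΔP = 34, V ≈ 5.9 × 34^0.666 ≈ 61.78 kt.
V₂: ΔP = 48, V ≈ 5.9 × 48^0.666 ≈ 77.72 kt.
ΔV over 6 h = 15.94 kt → 24 h equivalent = 15.94 × 24/6 ≈ 63.76 kt.
64 kt ≥ 30 kt ⇒ rapid intensification.

64 kt, yes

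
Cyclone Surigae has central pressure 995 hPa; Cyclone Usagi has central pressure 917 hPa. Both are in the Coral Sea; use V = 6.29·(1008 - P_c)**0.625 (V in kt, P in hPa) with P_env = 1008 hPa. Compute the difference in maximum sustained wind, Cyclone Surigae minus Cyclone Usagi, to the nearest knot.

-74 kt

Cyclone Surigae: ΔP = 13; V ≈ 6.29 × 13^0.625 ≈ 31.25 kt.
Cyclone Usagi: ΔP = 91; V ≈ 6.29 × 91^0.625 ≈ 105.45 kt.
Difference ≈ 31.25 − 105.45 = -74.20 → -74 kt.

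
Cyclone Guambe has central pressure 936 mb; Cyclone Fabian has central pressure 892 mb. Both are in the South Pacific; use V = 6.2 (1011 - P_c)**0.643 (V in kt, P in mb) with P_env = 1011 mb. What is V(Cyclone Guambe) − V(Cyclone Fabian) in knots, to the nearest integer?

-34 kt

Cyclone Guambe: ΔP = 75; V ≈ 6.2 × 75^0.643 ≈ 99.55 kt.
Cyclone Fabian: ΔP = 119; V ≈ 6.2 × 119^0.643 ≈ 133.96 kt.
Difference ≈ 99.55 − 133.96 = -34.41 → -34 kt.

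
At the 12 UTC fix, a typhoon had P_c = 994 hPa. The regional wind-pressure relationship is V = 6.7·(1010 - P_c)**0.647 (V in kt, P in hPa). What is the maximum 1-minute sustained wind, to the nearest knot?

40 kt

ΔP = 1010 − 994 = 16 hPa.
16^0.647 ≈ 6.013.
V ≈ 6.7 × 6.013 ≈ 40.3 kt.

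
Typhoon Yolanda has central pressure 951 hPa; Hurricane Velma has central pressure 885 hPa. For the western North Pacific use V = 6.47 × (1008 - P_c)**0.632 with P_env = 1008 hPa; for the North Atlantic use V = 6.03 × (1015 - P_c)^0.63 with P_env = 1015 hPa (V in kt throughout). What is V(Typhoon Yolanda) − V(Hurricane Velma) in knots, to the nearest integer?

Typhoon Yolanda: ΔP = 57; V ≈ 6.47 × 57^0.632 ≈ 83.29 kt.
Hurricane Velma: ΔP = 130; V ≈ 6.03 × 130^0.63 ≈ 129.45 kt.
Difference ≈ 83.29 − 129.45 = -46.16 → -46 kt.

-46 kt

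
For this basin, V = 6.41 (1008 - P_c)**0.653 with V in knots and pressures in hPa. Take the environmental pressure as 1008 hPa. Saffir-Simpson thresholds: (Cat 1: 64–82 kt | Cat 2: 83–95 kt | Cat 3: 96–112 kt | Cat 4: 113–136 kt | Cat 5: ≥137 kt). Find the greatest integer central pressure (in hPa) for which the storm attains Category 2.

957 hPa

Category 2 begins at V = 83 kt.
Required ΔP = (83/6.41)^(1/0.653) = 12.949^1.531 ≈ 50.49 hPa.
P_c ≤ 1008 − 50.49 = 957.51, so the highest integer P_c is 957 hPa.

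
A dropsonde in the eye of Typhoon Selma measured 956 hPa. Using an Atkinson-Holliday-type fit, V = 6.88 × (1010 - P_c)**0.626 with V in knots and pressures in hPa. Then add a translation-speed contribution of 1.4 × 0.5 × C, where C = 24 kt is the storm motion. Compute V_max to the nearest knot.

ΔP = 1010 − 956 = 54 hPa.
54^0.626 ≈ 12.147.
V ≈ 6.88 × 12.147 ≈ 83.6 kt.
Translation term: 1.4 × 0.5 × 24 = 16.8 kt.
Corrected V ≈ 100.4 kt → 100 kt.

100 kt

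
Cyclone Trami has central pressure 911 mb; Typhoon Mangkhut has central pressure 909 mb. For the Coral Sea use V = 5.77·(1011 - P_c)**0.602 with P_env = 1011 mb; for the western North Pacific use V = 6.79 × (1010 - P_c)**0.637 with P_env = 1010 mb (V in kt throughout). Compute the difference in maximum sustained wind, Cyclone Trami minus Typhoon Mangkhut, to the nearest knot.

-36 kt

Cyclone Trami: ΔP = 100; V ≈ 5.77 × 100^0.602 ≈ 92.29 kt.
Typhoon Mangkhut: ΔP = 101; V ≈ 6.79 × 101^0.637 ≈ 128.42 kt.
Difference ≈ 92.29 − 128.42 = -36.13 → -36 kt.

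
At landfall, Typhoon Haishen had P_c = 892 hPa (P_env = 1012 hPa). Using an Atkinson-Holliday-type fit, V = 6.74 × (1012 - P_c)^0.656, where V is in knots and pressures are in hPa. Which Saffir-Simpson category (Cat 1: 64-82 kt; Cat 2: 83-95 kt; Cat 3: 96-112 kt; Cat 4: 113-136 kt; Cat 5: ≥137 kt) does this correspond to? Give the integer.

5

ΔP = 1012 − 892 = 120 hPa.
V ≈ 6.74 × 120^0.656 = 6.74 × 23.12 ≈ 156 kt.
156 kt falls in the Category 5 band.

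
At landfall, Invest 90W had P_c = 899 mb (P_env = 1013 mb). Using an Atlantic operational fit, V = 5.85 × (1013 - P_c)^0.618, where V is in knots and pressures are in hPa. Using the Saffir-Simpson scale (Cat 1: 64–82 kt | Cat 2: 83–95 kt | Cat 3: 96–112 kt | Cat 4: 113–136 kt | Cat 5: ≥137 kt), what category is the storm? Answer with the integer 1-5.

ΔP = 1013 − 899 = 114 mb.
V ≈ 5.85 × 114^0.618 = 5.85 × 18.67 ≈ 109 kt.
109 kt falls in the Category 3 band.

3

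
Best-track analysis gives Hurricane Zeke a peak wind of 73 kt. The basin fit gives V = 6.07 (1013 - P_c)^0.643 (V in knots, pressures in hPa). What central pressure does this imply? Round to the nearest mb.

ΔP = (V / 6.07)^(1/0.643) = (73/6.07)^1.555.
73/6.07 = 12.026; 12.026^1.555 ≈ 47.84 mb.
P_c = 1013 − 47.84 = 965.16 ≈ 965 mb.

965 mb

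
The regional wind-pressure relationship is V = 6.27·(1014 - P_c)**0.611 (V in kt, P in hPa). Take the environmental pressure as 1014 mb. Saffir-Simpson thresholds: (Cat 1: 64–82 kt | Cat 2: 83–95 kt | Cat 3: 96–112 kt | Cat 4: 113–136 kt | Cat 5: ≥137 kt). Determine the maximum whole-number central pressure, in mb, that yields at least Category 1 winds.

969 mb

Category 1 begins at V = 64 kt.
Required ΔP = (64/6.27)^(1/0.611) = 10.207^1.637 ≈ 44.80 mb.
P_c ≤ 1014 − 44.80 = 969.20, so the highest integer P_c is 969 mb.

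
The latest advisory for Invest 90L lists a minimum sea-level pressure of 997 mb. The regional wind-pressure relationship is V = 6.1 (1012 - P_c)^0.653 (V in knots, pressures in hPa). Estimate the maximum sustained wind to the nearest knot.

ΔP = 1012 − 997 = 15 mb.
15^0.653 ≈ 5.861.
V ≈ 6.1 × 5.861 ≈ 35.8 kt.

36 kt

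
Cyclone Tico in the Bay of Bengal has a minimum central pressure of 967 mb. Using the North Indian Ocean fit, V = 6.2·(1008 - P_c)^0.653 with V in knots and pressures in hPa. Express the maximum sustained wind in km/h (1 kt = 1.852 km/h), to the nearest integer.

130 km/h

ΔP = 1008 − 967 = 41 mb.
V ≈ 6.2 × 41^0.653 = 6.2 × 11.302 ≈ 70.071 kt.
70.071 × 1.852 ≈ 129.77 km/h → 130 km/h.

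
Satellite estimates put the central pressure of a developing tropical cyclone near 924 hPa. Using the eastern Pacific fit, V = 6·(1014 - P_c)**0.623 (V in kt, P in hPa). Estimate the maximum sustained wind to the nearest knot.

ΔP = 1014 − 924 = 90 hPa.
90^0.623 ≈ 16.500.
V ≈ 6 × 16.500 ≈ 99.0 kt.

99 kt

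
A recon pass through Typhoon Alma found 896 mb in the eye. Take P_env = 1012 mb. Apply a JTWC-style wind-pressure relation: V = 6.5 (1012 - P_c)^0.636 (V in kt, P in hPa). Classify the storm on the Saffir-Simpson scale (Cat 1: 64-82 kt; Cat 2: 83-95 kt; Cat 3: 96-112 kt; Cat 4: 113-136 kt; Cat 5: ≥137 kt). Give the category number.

4

ΔP = 1012 − 896 = 116 mb.
V ≈ 6.5 × 116^0.636 = 6.5 × 20.56 ≈ 134 kt.
134 kt falls in the Category 4 band.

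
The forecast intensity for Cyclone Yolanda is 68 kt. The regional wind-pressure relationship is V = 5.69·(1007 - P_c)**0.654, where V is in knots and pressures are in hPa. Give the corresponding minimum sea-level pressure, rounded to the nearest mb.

ΔP = (V / 5.69)^(1/0.654) = (68/5.69)^1.529.
68/5.69 = 11.951; 11.951^1.529 ≈ 44.40 mb.
P_c = 1007 − 44.40 = 962.60 ≈ 963 mb.

963 mb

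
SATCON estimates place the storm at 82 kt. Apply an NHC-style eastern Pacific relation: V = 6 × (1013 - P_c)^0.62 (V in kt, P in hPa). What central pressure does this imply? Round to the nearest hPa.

ΔP = (V / 6)^(1/0.62) = (82/6)^1.613.
82/6 = 13.667; 13.667^1.613 ≈ 67.88 hPa.
P_c = 1013 − 67.88 = 945.12 ≈ 945 hPa.

945 hPa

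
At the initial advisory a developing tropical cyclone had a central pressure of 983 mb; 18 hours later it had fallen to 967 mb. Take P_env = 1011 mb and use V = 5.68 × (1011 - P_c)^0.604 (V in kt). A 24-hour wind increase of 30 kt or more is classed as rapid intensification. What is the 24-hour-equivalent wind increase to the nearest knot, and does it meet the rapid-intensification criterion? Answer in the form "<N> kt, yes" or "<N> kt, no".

V₁: ΔP = 28, V ≈ 5.68 × 28^0.604 ≈ 42.50 kt.
V₂: ΔP = 44, V ≈ 5.68 × 44^0.604 ≈ 55.85 kt.
ΔV over 18 h = 13.35 kt → 24 h equivalent = 13.35 × 24/18 ≈ 17.80 kt.
18 kt < 30 kt ⇒ not rapid intensification.

18 kt, no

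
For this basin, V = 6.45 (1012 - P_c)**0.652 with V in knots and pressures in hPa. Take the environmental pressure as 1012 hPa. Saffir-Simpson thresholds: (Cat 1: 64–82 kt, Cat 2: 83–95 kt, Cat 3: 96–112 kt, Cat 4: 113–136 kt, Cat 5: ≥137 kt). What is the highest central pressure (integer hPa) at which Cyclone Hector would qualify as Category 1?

978 hPa

Category 1 begins at V = 64 kt.
Required ΔP = (64/6.45)^(1/0.652) = 9.922^1.534 ≈ 33.77 hPa.
P_c ≤ 1012 − 33.77 = 978.23, so the highest integer P_c is 978 hPa.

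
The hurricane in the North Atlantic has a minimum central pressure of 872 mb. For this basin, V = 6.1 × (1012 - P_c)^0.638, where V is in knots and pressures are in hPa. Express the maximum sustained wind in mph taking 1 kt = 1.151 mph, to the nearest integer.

164 mph

ΔP = 1012 − 872 = 140 mb.
V ≈ 6.1 × 140^0.638 = 6.1 × 23.401 ≈ 142.745 kt.
142.745 × 1.151 ≈ 164.30 mph → 164 mph.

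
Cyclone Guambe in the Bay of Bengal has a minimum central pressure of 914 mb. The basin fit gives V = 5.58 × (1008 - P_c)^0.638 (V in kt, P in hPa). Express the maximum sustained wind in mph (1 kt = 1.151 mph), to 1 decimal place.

116.6 mph

ΔP = 1008 − 914 = 94 mb.
V ≈ 5.58 × 94^0.638 = 5.58 × 18.149 ≈ 101.272 kt.
101.272 × 1.151 ≈ 116.56 mph → 116.6 mph.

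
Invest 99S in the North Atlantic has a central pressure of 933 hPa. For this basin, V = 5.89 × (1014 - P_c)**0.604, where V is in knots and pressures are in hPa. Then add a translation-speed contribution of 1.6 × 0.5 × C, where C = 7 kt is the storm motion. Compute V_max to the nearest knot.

ΔP = 1014 − 933 = 81 hPa.
81^0.604 ≈ 14.214.
V ≈ 5.89 × 14.214 ≈ 83.7 kt.
Translation term: 1.6 × 0.5 × 7 = 5.6 kt.
Corrected V ≈ 89.3 kt → 89 kt.

89 kt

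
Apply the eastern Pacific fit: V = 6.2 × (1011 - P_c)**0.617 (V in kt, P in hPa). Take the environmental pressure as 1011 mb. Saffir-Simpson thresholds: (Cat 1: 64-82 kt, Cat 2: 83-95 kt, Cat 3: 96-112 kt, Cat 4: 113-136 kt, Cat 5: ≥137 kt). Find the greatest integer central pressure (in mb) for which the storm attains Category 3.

926 mb

Category 3 begins at V = 96 kt.
Required ΔP = (96/6.2)^(1/0.617) = 15.484^1.621 ≈ 84.82 mb.
P_c ≤ 1011 − 84.82 = 926.18, so the highest integer P_c is 926 mb.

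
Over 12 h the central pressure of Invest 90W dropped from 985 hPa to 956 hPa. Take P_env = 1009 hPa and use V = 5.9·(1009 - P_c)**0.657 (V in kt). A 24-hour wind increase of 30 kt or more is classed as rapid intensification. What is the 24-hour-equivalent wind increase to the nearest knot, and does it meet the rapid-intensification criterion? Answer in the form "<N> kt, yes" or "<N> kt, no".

V₁: ΔP = 24, V ≈ 5.9 × 24^0.657 ≈ 47.60 kt.
V₂: ΔP = 53, V ≈ 5.9 × 53^0.657 ≈ 80.11 kt.
ΔV over 12 h = 32.51 kt → 24 h equivalent = 32.51 × 24/12 ≈ 65.02 kt.
65 kt ≥ 30 kt ⇒ rapid intensification.

65 kt, yes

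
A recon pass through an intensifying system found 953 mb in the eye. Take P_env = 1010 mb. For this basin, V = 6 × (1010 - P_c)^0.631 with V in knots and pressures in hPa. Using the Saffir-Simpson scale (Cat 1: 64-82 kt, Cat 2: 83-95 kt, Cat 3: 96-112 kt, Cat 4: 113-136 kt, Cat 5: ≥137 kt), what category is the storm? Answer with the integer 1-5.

ΔP = 1010 − 953 = 57 mb.
V ≈ 6 × 57^0.631 = 6 × 12.82 ≈ 77 kt.
77 kt falls in the Category 1 band.

1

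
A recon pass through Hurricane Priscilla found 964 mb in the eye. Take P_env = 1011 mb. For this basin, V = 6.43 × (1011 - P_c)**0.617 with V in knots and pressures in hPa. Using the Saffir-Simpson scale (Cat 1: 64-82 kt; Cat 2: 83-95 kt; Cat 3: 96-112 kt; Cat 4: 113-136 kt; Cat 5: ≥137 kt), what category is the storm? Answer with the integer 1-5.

ΔP = 1011 − 964 = 47 mb.
V ≈ 6.43 × 47^0.617 = 6.43 × 10.76 ≈ 69 kt.
69 kt falls in the Category 1 band.

1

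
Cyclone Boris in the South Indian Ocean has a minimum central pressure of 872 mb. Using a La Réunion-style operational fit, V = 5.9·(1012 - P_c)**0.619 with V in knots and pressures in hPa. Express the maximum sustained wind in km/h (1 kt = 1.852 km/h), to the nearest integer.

ΔP = 1012 − 872 = 140 mb.
V ≈ 5.9 × 140^0.619 = 5.9 × 21.304 ≈ 125.691 kt.
125.691 × 1.852 ≈ 232.78 km/h → 233 km/h.

233 km/h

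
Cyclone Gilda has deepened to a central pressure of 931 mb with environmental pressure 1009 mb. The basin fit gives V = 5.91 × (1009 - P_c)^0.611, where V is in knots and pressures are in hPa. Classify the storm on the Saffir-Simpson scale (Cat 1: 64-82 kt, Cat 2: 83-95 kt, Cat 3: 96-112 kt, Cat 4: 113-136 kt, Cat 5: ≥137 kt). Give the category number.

2

ΔP = 1009 − 931 = 78 mb.
V ≈ 5.91 × 78^0.611 = 5.91 × 14.32 ≈ 85 kt.
85 kt falls in the Category 2 band.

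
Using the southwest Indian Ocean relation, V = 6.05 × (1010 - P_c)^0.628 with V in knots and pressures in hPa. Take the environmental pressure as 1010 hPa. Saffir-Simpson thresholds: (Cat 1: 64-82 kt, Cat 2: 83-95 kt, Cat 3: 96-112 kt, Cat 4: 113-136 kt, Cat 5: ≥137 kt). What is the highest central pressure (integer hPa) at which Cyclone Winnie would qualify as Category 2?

945 hPa

Category 2 begins at V = 83 kt.
Required ΔP = (83/6.05)^(1/0.628) = 13.719^1.592 ≈ 64.72 hPa.
P_c ≤ 1010 − 64.72 = 945.28, so the highest integer P_c is 945 hPa.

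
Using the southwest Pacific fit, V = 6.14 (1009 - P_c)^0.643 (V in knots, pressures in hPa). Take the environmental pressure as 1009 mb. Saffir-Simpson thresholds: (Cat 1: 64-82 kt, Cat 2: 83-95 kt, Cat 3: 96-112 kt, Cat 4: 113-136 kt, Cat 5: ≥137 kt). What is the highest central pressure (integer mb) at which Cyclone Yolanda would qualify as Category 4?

916 mb

Category 4 begins at V = 113 kt.
Required ΔP = (113/6.14)^(1/0.643) = 18.404^1.555 ≈ 92.73 mb.
P_c ≤ 1009 − 92.73 = 916.27, so the highest integer P_c is 916 mb.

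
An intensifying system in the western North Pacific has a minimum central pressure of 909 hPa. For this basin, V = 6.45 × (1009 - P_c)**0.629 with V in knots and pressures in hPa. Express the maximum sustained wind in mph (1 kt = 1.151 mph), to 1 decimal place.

ΔP = 1009 − 909 = 100 hPa.
V ≈ 6.45 × 100^0.629 = 6.45 × 18.113 ≈ 116.831 kt.
116.831 × 1.151 ≈ 134.47 mph → 134.5 mph.

134.5 mph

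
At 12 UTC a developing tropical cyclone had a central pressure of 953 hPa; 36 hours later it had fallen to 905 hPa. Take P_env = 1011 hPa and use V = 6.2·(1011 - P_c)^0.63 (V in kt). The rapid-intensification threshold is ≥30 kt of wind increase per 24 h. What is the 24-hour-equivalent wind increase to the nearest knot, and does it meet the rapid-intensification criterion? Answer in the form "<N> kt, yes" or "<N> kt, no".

25 kt, no

V₁: ΔP = 58, V ≈ 6.2 × 58^0.63 ≈ 80.05 kt.
V₂: ΔP = 106, V ≈ 6.2 × 106^0.63 ≈ 117.04 kt.
ΔV over 36 h = 36.99 kt → 24 h equivalent = 36.99 × 24/36 ≈ 24.66 kt.
25 kt < 30 kt ⇒ not rapid intensification.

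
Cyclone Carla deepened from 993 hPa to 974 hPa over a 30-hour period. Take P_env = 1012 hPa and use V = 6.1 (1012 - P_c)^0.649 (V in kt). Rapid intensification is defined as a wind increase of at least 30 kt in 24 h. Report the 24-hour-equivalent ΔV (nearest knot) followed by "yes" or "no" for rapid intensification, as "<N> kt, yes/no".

V₁: ΔP = 19, V ≈ 6.1 × 19^0.649 ≈ 41.23 kt.
V₂: ΔP = 38, V ≈ 6.1 × 38^0.649 ≈ 64.66 kt.
ΔV over 30 h = 23.43 kt → 24 h equivalent = 23.43 × 24/30 ≈ 18.74 kt.
19 kt < 30 kt ⇒ not rapid intensification.

19 kt, no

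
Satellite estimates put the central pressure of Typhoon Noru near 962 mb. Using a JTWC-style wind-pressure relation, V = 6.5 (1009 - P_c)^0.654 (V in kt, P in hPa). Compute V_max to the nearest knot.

ΔP = 1009 − 962 = 47 mb.
47^0.654 ≈ 12.404.
V ≈ 6.5 × 12.404 ≈ 80.6 kt.

81 kt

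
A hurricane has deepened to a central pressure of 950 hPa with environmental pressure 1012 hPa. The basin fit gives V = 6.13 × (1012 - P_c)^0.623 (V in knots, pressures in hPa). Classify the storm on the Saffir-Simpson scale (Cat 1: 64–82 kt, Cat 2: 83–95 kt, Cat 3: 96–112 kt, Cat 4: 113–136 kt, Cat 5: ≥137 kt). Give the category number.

1

ΔP = 1012 − 950 = 62 hPa.
V ≈ 6.13 × 62^0.623 = 6.13 × 13.08 ≈ 80 kt.
80 kt falls in the Category 1 band.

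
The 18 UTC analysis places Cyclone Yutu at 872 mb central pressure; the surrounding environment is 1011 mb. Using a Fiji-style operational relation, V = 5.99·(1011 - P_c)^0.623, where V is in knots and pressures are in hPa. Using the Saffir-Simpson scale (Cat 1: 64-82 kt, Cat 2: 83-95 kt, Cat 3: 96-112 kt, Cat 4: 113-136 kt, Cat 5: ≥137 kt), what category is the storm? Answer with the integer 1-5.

ΔP = 1011 − 872 = 139 mb.
V ≈ 5.99 × 139^0.623 = 5.99 × 21.63 ≈ 130 kt.
130 kt falls in the Category 4 band.

4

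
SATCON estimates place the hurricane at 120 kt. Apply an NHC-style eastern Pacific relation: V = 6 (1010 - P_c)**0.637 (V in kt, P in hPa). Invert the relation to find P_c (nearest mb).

ΔP = (V / 6)^(1/0.637) = (120/6)^1.570.
120/6 = 20.000; 20.000^1.570 ≈ 110.26 mb.
P_c = 1010 − 110.26 = 899.74 ≈ 900 mb.

900 mb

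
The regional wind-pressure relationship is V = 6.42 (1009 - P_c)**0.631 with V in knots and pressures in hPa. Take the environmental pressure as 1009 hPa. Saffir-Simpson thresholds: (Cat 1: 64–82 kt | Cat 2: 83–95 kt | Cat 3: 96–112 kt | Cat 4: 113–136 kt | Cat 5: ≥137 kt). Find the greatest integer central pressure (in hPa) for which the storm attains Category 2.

Category 2 begins at V = 83 kt.
Required ΔP = (83/6.42)^(1/0.631) = 12.928^1.585 ≈ 57.75 hPa.
P_c ≤ 1009 − 57.75 = 951.25, so the highest integer P_c is 951 hPa.

951 hPa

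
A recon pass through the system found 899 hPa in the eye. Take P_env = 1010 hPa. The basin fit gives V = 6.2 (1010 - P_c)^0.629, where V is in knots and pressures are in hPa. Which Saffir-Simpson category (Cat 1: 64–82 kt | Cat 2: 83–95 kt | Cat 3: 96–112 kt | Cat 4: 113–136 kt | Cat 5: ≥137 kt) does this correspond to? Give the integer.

4

ΔP = 1010 − 899 = 111 hPa.
V ≈ 6.2 × 111^0.629 = 6.2 × 19.34 ≈ 120 kt.
120 kt falls in the Category 4 band.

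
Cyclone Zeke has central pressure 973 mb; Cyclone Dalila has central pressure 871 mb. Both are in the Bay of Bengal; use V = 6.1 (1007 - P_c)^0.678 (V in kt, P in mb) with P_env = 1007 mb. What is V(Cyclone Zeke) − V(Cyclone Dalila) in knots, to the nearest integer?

Cyclone Zeke: ΔP = 34; V ≈ 6.1 × 34^0.678 ≈ 66.63 kt.
Cyclone Dalila: ΔP = 136; V ≈ 6.1 × 136^0.678 ≈ 170.56 kt.
Difference ≈ 66.63 − 170.56 = -103.93 → -104 kt.

-104 kt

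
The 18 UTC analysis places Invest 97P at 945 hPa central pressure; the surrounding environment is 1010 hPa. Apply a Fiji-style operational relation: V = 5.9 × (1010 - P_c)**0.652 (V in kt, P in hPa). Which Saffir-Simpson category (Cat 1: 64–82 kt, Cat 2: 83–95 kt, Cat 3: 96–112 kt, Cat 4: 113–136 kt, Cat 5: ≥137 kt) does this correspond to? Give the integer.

ΔP = 1010 − 945 = 65 hPa.
V ≈ 5.9 × 65^0.652 = 5.9 × 15.21 ≈ 90 kt.
90 kt falls in the Category 2 band.

2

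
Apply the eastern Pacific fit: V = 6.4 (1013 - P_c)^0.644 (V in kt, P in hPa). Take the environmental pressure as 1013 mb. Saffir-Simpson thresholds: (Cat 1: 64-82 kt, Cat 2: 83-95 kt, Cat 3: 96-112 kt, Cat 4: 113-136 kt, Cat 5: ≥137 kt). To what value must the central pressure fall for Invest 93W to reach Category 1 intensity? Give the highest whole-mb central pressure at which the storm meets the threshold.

Category 1 begins at V = 64 kt.
Required ΔP = (64/6.4)^(1/0.644) = 10.000^1.553 ≈ 35.71 mb.
P_c ≤ 1013 − 35.71 = 977.29, so the highest integer P_c is 977 mb.

977 mb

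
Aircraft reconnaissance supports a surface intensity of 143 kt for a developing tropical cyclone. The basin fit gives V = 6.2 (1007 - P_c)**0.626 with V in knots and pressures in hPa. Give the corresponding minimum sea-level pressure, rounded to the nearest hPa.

857 hPa

ΔP = (V / 6.2)^(1/0.626) = (143/6.2)^1.597.
143/6.2 = 23.065; 23.065^1.597 ≈ 150.39 hPa.
P_c = 1007 − 150.39 = 856.61 ≈ 857 hPa.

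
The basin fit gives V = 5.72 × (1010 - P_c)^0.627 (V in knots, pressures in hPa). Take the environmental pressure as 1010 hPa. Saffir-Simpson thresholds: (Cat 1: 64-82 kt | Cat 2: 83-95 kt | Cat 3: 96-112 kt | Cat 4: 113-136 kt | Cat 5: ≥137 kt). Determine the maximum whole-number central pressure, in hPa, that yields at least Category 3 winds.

Category 3 begins at V = 96 kt.
Required ΔP = (96/5.72)^(1/0.627) = 16.783^1.595 ≈ 89.86 hPa.
P_c ≤ 1010 − 89.86 = 920.14, so the highest integer P_c is 920 hPa.

920 hPa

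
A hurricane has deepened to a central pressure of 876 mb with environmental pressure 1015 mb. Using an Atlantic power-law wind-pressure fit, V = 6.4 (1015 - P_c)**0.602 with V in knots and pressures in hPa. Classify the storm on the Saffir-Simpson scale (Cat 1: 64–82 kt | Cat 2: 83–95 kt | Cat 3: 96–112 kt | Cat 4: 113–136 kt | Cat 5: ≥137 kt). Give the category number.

4

ΔP = 1015 − 876 = 139 mb.
V ≈ 6.4 × 139^0.602 = 6.4 × 19.50 ≈ 125 kt.
125 kt falls in the Category 4 band.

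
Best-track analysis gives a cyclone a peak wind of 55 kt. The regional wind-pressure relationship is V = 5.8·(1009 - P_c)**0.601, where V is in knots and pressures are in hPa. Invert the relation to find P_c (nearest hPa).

ΔP = (V / 5.8)^(1/0.601) = (55/5.8)^1.664.
55/5.8 = 9.483; 9.483^1.664 ≈ 42.22 hPa.
P_c = 1009 − 42.22 = 966.78 ≈ 967 hPa.

967 hPa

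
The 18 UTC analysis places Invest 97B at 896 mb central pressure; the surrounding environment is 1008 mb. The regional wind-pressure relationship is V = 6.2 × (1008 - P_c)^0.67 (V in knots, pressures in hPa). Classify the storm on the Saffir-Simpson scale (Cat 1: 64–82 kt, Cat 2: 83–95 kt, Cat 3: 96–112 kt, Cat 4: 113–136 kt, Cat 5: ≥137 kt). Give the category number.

5

ΔP = 1008 − 896 = 112 mb.
V ≈ 6.2 × 112^0.67 = 6.2 × 23.60 ≈ 146 kt.
146 kt falls in the Category 5 band.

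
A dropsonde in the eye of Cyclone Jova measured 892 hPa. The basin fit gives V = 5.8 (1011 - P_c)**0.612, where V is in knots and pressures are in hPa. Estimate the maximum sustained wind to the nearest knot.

108 kt

ΔP = 1011 − 892 = 119 hPa.
119^0.612 ≈ 18.631.
V ≈ 5.8 × 18.631 ≈ 108.1 kt.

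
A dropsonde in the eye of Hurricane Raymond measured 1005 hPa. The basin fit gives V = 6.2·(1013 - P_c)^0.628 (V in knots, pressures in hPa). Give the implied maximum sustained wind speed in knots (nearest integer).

23 kt

ΔP = 1013 − 1005 = 8 hPa.
8^0.628 ≈ 3.691.
V ≈ 6.2 × 3.691 ≈ 22.9 kt.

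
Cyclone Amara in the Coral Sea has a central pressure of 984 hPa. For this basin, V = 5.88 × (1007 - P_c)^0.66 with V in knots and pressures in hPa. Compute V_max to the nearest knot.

ΔP = 1007 − 984 = 23 hPa.
23^0.66 ≈ 7.920.
V ≈ 5.88 × 7.920 ≈ 46.6 kt.

47 kt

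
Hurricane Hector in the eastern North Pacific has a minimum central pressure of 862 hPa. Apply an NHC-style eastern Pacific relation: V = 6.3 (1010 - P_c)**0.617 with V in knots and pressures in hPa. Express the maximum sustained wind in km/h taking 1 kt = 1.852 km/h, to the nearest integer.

ΔP = 1010 − 862 = 148 hPa.
V ≈ 6.3 × 148^0.617 = 6.3 × 21.830 ≈ 137.528 kt.
137.528 × 1.852 ≈ 254.70 km/h → 255 km/h.

255 km/h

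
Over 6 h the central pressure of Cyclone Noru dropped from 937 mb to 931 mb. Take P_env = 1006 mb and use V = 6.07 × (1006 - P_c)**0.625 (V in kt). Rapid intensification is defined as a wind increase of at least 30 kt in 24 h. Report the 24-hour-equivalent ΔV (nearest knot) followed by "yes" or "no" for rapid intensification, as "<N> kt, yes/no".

18 kt, no

V₁: ΔP = 69, V ≈ 6.07 × 69^0.625 ≈ 85.60 kt.
V₂: ΔP = 75, V ≈ 6.07 × 75^0.625 ≈ 90.18 kt.
ΔV over 6 h = 4.58 kt → 24 h equivalent = 4.58 × 24/6 ≈ 18.32 kt.
18 kt < 30 kt ⇒ not rapid intensification.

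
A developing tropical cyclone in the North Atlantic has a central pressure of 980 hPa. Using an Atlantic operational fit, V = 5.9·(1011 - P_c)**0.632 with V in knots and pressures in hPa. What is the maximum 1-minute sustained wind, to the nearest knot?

52 kt

ΔP = 1011 − 980 = 31 hPa.
31^0.632 ≈ 8.761.
V ≈ 5.9 × 8.761 ≈ 51.7 kt.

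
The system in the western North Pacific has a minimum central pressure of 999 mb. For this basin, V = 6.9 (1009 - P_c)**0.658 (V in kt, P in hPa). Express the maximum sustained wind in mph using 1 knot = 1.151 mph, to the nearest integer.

36 mph

ΔP = 1009 − 999 = 10 mb.
V ≈ 6.9 × 10^0.658 = 6.9 × 4.550 ≈ 31.394 kt.
31.394 × 1.151 ≈ 36.13 mph → 36 mph.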